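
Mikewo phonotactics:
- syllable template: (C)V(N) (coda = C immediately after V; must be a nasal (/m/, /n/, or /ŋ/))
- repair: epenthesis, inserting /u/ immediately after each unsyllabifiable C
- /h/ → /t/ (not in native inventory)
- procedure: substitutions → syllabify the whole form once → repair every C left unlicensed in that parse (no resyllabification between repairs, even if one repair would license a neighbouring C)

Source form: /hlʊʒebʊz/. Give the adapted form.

tulʊʒebʊzu

Substitution: /h/ → /t/, giving /tlʊʒebʊz/.
Syllabifying with onset maximization leaves /t/, /z/ stranded (only a nasal (/m/, /n/, or /ŋ/) is licensed in coda position; onsets are limited to one consonant).
Epenthesis after each stranded consonant: /t/ → /tu/, /z/ → /zu/.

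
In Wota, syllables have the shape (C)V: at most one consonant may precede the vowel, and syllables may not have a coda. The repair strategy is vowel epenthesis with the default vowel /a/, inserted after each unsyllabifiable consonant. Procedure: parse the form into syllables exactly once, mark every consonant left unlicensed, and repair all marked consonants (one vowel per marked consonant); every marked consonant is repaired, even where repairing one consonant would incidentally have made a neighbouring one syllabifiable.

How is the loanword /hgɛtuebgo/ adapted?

Under (C)V, the unsyllabifiable consonants are /h/, /b/ (no codas are permitted; onsets are limited to one consonant).
Each unlicensed consonant becomes the onset of a new syllable: /h/ → /ha/, /b/ → /ba/.

hagɛtuebago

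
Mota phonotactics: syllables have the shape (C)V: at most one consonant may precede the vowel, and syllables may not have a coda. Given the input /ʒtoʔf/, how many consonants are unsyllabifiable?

Under (C)V, the unsyllabifiable consonants are /ʒ/, /ʔ/, /f/ (no codas are permitted; onsets are limited to one consonant).

3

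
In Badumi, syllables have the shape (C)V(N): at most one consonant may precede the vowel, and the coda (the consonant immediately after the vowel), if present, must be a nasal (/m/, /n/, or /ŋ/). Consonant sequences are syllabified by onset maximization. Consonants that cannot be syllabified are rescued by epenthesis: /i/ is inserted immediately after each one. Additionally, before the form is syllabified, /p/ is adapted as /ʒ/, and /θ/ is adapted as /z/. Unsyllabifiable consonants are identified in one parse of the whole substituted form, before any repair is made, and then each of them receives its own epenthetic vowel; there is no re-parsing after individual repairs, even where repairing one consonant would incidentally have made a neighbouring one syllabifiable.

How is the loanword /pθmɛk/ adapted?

Substitution: /p/ → /ʒ/, /θ/ → /z/, giving /ʒzmɛk/.
Syllabifying with onset maximization leaves /ʒ/, /z/, /k/ stranded (only a nasal (/m/, /n/, or /ŋ/) is licensed in coda position; onsets are limited to one consonant).
Each unlicensed consonant becomes the onset of a new syllable: /ʒ/ → /ʒi/, /z/ → /zi/, /k/ → /ki/.

ʒizimɛki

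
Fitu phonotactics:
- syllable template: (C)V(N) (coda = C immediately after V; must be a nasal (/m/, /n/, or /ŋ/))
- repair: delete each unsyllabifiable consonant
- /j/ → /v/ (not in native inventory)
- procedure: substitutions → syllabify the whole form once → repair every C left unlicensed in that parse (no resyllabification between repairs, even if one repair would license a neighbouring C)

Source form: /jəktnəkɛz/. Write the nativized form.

vənəkɛ

Substitution: /j/ → /v/, giving /vəktnəkɛz/.
The consonants /k/, /t/, /z/ cannot be parsed into a legal (C)V(N) syllable (only a nasal (/m/, /n/, or /ŋ/) is licensed in coda position; onsets are limited to one consonant).
Each unlicensed consonant is deleted: /k/, /t/, /z/.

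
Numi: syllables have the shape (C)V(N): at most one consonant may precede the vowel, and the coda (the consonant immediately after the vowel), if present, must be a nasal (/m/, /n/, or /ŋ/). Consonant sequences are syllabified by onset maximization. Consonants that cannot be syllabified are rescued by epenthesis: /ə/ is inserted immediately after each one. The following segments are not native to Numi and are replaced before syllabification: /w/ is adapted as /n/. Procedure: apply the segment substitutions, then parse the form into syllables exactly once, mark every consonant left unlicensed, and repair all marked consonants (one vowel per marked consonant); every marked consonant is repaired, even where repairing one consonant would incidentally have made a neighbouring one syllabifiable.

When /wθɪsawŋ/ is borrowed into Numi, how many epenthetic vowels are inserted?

2

After substitution the input is /nθɪsanŋ/.
The unsyllabifiable consonants are /n/, /ŋ/; each receives one epenthetic vowel.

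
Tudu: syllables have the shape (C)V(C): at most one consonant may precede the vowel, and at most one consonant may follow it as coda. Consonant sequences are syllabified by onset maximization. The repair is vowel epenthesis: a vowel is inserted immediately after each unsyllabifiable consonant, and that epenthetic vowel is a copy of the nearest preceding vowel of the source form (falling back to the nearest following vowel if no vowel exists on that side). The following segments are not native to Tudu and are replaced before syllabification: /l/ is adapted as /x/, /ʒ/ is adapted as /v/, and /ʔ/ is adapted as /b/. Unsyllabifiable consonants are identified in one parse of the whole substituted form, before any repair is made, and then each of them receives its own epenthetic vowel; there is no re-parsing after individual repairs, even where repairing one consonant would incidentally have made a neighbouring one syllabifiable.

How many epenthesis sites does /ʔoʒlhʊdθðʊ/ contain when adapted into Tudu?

2

After substitution the input is /bovxhʊdθðʊ/.
The unsyllabifiable consonants are /x/, /θ/; each receives one epenthetic vowel.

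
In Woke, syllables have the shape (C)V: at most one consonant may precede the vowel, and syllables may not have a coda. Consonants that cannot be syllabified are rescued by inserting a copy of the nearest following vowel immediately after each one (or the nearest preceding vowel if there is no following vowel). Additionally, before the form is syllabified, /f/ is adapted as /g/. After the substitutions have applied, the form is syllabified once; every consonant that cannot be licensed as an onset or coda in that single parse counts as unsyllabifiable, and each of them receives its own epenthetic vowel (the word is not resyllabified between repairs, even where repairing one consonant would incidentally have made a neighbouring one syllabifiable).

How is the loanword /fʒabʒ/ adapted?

gaʒabaʒa

Substitution: /f/ → /g/, giving /gʒabʒ/.
Syllabifying with onset maximization leaves /g/, /b/, /ʒ/ stranded (no codas are permitted; onsets are limited to one consonant).
Each unlicensed consonant becomes the onset of a new syllable: /g/ → /ga/, /b/ → /ba/, /ʒ/ → /ʒa/.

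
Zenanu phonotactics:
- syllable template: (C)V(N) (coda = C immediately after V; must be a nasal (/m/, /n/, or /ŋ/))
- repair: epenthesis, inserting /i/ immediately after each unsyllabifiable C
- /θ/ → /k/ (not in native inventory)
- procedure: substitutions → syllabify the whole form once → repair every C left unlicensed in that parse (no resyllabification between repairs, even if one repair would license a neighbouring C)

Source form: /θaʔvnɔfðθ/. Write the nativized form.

Substitution: /θ/ → /k/, giving /kaʔvnɔfðk/.
The consonants /ʔ/, /v/, /f/, /ð/, /k/ cannot be parsed into a legal (C)V(N) syllable (only a nasal (/m/, /n/, or /ŋ/) is licensed in coda position; onsets are limited to one consonant).
Epenthesis after each stranded consonant: /ʔ/ → /ʔi/, /v/ → /vi/, /f/ → /fi/, /ð/ → /ði/, /k/ → /ki/.

kaʔivinɔfiðiki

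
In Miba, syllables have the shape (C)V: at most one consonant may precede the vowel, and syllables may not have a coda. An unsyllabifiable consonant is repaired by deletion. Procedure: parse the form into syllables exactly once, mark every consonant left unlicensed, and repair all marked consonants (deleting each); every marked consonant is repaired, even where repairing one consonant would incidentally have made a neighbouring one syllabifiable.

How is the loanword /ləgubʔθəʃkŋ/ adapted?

Syllabifying with onset maximization leaves /b/, /ʔ/, /ʃ/, /k/, /ŋ/ stranded (no codas are permitted; onsets are limited to one consonant).
Each unlicensed consonant is deleted: /b/, /ʔ/, /ʃ/, /k/, /ŋ/.

ləguθə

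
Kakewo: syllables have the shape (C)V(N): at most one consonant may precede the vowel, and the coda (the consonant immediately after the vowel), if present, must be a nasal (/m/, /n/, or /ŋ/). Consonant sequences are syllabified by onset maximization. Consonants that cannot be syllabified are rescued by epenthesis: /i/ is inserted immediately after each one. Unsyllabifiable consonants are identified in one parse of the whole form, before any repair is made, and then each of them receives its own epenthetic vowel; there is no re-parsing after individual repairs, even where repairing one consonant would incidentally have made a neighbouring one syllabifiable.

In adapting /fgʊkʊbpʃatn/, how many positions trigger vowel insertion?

5

The unsyllabifiable consonants are /f/, /b/, /p/, /t/, /n/; each receives one epenthetic vowel.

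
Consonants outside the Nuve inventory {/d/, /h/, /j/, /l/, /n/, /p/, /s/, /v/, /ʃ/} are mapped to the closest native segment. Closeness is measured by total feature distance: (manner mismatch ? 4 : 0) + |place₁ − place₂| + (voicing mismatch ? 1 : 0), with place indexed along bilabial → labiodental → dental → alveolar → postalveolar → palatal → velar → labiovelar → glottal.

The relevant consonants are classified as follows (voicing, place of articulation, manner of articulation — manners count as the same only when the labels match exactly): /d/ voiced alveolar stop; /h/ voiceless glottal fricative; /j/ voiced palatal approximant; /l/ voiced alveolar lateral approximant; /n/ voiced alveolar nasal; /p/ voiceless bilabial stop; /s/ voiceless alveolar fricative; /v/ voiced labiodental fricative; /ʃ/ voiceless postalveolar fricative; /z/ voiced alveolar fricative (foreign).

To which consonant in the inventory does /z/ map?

s

/s/ is closest: same manner (fricative), place distance 0 (alveolar→alveolar), voicing differs (+1); total 1. Next closest is /v/ at distance 2.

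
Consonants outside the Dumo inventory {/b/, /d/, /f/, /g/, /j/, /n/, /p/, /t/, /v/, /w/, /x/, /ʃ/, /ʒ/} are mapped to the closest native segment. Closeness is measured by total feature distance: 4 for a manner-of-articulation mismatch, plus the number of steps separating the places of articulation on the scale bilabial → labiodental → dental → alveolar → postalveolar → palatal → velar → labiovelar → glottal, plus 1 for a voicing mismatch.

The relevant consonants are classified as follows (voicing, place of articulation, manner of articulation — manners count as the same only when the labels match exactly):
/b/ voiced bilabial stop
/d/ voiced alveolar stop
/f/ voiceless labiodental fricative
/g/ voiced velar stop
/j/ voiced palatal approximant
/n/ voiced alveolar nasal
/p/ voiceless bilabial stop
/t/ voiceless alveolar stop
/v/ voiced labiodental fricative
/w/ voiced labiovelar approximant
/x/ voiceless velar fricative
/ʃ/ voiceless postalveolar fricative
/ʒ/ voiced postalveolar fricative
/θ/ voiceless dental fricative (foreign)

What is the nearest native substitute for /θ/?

/f/ is closest: same manner (fricative), place distance 1 (dental→labiodental), same voicing; total 1. Next closest is /v/ at distance 2.

f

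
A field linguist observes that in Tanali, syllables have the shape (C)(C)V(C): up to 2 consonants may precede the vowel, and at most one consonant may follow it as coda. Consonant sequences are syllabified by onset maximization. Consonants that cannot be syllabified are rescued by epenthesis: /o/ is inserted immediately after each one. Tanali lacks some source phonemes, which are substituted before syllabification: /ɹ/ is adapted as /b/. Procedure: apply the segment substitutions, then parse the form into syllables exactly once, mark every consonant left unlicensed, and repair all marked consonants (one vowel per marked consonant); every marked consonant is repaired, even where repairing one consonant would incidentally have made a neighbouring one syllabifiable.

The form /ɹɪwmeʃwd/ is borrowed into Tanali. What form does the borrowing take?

bɪwmeʃwodo

Substitution: /ɹ/ → /b/, giving /bɪwmeʃwd/.
The consonants /w/, /d/ cannot be parsed into a legal (C)(C)V(C) syllable (at most one coda consonant is licensed; onsets may contain at most 2 consonants).
Epenthesis after each stranded consonant: /w/ → /wo/, /d/ → /do/.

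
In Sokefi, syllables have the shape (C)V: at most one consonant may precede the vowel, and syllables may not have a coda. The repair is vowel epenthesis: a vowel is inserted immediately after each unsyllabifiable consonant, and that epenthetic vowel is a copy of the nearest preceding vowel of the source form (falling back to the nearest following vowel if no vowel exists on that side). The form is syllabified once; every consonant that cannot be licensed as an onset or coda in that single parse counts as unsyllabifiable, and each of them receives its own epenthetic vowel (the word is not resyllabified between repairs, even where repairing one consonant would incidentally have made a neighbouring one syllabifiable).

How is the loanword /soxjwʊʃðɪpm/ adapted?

The consonants /x/, /j/, /ʃ/, /p/, /m/ cannot be parsed into a legal (C)V syllable (no codas are permitted; onsets are limited to one consonant).
Each unlicensed consonant becomes the onset of a new syllable: /x/ → /xo/, /j/ → /jo/, /ʃ/ → /ʃʊ/, /p/ → /pɪ/, /m/ → /mɪ/.

soxojowʊʃʊðɪpɪmɪ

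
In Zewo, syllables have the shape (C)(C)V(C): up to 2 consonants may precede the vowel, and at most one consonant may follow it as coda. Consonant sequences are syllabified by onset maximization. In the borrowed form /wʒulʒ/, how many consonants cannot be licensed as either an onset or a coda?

Under (C)(C)V(C), the unsyllabifiable consonants are /ʒ/ (at most one coda consonant is licensed; onsets may contain at most 2 consonants).

1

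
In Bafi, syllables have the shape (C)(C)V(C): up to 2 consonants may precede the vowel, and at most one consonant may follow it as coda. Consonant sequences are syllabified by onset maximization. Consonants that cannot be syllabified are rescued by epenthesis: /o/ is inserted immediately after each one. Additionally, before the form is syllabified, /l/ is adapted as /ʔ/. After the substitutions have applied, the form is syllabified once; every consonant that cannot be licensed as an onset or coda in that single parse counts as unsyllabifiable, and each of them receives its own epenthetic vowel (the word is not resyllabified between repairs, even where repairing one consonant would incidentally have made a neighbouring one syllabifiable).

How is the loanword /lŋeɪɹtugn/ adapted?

Substitution: /l/ → /ʔ/, giving /ʔŋeɪɹtugn/.
The consonants /n/ cannot be parsed into a legal (C)(C)V(C) syllable (at most one coda consonant is licensed; onsets may contain at most 2 consonants).
Each unlicensed consonant becomes the onset of a new syllable: /n/ → /no/.

ʔŋeɪɹtugno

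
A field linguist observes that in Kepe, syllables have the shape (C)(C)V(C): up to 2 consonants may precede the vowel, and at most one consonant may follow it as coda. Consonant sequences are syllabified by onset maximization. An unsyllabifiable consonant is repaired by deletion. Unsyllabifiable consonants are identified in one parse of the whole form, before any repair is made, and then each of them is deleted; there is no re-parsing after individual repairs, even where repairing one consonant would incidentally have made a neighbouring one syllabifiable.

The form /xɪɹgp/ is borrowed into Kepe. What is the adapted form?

xɪɹ

Under (C)(C)V(C), the unsyllabifiable consonants are /g/, /p/ (at most one coda consonant is licensed; onsets may contain at most 2 consonants).
Deletion applies to /g/, /p/.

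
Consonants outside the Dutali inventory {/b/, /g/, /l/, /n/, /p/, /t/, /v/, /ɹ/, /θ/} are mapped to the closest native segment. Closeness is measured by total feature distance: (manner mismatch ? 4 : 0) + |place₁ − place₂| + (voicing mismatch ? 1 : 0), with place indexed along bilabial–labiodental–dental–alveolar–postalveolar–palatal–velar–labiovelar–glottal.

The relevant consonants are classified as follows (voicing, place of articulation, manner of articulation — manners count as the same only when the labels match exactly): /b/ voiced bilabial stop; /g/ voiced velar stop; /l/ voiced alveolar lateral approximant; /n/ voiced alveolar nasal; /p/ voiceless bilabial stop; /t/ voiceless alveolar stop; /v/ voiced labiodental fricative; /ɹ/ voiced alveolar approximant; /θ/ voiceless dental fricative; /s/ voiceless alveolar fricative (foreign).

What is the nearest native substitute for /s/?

θ

/θ/ is closest: same manner (fricative), place distance 1 (alveolar→dental), same voicing; total 1. Next closest is /v/ at distance 3.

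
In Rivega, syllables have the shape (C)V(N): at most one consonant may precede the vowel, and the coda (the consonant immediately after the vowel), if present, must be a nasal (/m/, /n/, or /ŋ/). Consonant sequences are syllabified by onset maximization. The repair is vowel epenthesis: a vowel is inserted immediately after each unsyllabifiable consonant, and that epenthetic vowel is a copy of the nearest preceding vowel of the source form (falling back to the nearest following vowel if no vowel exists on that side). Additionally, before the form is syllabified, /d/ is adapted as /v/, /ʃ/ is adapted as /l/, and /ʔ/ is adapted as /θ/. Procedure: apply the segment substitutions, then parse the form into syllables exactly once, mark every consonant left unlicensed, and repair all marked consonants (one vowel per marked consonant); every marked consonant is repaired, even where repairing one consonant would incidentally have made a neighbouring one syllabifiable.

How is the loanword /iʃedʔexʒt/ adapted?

ileveθexeʒete

Substitution: /ʃ/ → /l/, /d/ → /v/, /ʔ/ → /θ/, giving /ilevθexʒt/.
The consonants /v/, /x/, /ʒ/, /t/ cannot be parsed into a legal (C)V(N) syllable (only a nasal (/m/, /n/, or /ŋ/) is licensed in coda position; onsets are limited to one consonant).
Inserting the epenthetic vowel yields /v/ → /ve/, /x/ → /xe/, /ʒ/ → /ʒe/, /t/ → /te/.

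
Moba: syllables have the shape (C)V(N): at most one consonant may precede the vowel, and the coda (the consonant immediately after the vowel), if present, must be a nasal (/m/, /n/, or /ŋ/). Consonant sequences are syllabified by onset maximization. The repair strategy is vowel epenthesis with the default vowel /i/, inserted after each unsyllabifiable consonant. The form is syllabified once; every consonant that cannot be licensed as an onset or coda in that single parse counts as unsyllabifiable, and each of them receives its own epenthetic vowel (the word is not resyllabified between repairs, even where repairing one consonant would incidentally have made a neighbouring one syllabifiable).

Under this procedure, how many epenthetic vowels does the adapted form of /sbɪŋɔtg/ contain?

3

The unsyllabifiable consonants are /s/, /t/, /g/; each receives one epenthetic vowel.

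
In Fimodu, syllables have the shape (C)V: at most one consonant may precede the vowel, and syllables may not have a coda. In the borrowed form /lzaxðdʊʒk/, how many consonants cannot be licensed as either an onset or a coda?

5

The consonants /l/, /x/, /ð/, /ʒ/, /k/ cannot be parsed into a legal (C)V syllable (no codas are permitted; onsets are limited to one consonant).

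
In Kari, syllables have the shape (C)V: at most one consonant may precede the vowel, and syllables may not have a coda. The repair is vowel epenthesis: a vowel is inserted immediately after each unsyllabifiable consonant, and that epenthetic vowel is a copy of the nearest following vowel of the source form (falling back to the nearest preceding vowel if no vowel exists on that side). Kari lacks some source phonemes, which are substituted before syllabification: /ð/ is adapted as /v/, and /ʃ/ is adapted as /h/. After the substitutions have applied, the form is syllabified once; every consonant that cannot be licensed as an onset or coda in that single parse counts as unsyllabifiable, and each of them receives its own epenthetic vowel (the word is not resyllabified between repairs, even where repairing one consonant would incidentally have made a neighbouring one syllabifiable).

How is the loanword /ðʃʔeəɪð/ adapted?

veheʔeəɪvɪ

Substitution: /ð/ → /v/, /ʃ/ → /h/, giving /vhʔeəɪv/.
The consonants /v/, /h/, /v/ cannot be parsed into a legal (C)V syllable (no codas are permitted; onsets are limited to one consonant).
Inserting the epenthetic vowel yields /v/ → /ve/, /h/ → /he/, /v/ → /vɪ/.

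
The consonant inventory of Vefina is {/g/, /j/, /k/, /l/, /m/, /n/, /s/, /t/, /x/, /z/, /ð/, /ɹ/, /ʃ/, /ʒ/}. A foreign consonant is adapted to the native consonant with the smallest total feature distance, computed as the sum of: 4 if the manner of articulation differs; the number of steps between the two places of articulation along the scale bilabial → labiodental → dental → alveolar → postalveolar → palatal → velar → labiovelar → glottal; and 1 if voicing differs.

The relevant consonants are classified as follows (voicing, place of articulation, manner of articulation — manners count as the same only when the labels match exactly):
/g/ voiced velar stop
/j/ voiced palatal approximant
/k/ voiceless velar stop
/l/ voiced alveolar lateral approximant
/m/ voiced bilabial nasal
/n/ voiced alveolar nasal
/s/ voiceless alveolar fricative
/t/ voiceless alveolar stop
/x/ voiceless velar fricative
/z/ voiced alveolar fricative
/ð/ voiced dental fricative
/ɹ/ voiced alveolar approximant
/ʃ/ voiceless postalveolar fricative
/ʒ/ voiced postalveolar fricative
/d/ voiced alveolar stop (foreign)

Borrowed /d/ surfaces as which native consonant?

/t/ is closest: same manner (stop), place distance 0 (alveolar→alveolar), voicing differs (+1); total 1. Next closest is /g/ at distance 3.

t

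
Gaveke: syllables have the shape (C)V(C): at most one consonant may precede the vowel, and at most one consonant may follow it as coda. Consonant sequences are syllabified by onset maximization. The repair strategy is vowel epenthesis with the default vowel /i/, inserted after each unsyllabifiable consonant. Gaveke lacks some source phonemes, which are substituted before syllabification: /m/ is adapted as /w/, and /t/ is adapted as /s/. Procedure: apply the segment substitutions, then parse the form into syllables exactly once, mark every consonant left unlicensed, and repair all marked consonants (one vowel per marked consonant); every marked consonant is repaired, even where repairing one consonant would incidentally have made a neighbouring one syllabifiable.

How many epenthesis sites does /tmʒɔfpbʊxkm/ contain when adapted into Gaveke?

After substitution the input is /swʒɔfpbʊxkw/.
The unsyllabifiable consonants are /s/, /w/, /p/, /k/, /w/; each receives one epenthetic vowel.

5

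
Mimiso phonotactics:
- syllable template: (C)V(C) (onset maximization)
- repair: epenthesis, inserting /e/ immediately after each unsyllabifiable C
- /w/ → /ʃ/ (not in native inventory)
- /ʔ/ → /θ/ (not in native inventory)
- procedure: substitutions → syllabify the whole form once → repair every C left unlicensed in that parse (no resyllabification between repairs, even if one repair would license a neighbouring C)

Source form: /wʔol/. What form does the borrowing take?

ʃeθol

Substitution: /w/ → /ʃ/, /ʔ/ → /θ/, giving /ʃθol/.
The consonants /ʃ/ cannot be parsed into a legal (C)V(C) syllable (at most one coda consonant is licensed; onsets are limited to one consonant).
Epenthesis after each stranded consonant: /ʃ/ → /ʃe/.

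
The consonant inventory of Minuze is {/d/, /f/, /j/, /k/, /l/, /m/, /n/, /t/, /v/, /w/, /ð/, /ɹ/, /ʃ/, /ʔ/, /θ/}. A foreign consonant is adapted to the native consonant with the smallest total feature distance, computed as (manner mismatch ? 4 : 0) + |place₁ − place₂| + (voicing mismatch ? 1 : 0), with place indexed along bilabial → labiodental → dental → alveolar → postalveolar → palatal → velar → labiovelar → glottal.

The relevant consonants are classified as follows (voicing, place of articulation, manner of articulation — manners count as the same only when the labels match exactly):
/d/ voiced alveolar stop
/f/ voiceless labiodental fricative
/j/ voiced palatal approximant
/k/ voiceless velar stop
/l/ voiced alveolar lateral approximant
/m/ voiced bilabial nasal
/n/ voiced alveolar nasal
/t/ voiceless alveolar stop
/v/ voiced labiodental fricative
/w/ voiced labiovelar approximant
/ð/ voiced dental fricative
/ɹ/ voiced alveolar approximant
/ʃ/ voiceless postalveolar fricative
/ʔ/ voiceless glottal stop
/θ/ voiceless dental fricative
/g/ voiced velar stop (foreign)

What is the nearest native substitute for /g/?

/k/ is closest: same manner (stop), place distance 0 (velar→velar), voicing differs (+1); total 1. Next closest is /d/ at distance 3.

k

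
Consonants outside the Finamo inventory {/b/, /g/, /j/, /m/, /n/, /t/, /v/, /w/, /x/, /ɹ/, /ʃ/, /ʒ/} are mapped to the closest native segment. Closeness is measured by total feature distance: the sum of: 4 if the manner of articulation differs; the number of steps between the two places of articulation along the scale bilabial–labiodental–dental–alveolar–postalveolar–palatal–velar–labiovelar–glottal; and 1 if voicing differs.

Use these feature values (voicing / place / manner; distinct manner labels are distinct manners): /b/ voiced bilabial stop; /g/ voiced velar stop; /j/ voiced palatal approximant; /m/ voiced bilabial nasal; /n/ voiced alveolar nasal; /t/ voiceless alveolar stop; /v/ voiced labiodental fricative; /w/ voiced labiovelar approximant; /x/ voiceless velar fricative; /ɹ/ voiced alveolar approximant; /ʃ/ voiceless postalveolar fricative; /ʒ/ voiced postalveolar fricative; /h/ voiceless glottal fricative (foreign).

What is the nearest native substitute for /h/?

x

/x/ is closest: same manner (fricative), place distance 2 (glottal→velar), same voicing; total 2. Next closest is /ʃ/ at distance 4.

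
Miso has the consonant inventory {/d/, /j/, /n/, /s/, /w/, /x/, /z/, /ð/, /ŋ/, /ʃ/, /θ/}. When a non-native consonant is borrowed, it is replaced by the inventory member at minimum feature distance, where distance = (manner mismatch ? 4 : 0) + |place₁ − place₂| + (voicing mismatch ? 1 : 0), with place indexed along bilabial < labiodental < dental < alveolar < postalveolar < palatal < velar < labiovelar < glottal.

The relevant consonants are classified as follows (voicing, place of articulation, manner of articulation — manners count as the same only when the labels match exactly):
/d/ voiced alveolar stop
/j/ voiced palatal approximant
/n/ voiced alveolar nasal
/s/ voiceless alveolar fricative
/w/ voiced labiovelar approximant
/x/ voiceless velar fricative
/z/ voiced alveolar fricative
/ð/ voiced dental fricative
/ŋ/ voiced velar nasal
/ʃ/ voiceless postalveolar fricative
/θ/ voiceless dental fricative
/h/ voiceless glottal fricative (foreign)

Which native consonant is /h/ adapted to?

/x/ is closest: same manner (fricative), place distance 2 (glottal→velar), same voicing; total 2. Next closest is /ʃ/ at distance 4.

x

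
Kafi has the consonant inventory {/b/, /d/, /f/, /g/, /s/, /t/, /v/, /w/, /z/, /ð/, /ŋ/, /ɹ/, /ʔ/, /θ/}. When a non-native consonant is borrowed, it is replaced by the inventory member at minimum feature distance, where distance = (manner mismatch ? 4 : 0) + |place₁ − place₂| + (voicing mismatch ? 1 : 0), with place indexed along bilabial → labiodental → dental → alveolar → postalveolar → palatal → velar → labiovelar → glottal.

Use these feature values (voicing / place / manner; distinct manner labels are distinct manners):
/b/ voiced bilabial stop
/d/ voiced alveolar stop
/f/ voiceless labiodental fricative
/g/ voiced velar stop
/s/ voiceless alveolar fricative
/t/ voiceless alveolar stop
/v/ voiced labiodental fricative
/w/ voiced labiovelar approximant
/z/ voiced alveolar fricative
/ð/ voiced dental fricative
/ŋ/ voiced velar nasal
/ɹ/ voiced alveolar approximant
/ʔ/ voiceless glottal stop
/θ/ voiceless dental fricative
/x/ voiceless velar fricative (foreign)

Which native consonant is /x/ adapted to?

/s/ is closest: same manner (fricative), place distance 3 (velar→alveolar), same voicing; total 3. Next closest is /z/ at distance 4.

s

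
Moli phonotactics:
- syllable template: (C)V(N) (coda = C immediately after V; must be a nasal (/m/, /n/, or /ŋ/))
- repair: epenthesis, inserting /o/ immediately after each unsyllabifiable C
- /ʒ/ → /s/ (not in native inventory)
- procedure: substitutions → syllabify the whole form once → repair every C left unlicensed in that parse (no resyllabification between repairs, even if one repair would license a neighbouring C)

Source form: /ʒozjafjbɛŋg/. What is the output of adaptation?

sozojafojobɛŋgo

Substitution: /ʒ/ → /s/, giving /sozjafjbɛŋg/.
Under (C)V(N), the unsyllabifiable consonants are /z/, /f/, /j/, /g/ (only a nasal (/m/, /n/, or /ŋ/) is licensed in coda position; onsets are limited to one consonant).
Epenthesis after each stranded consonant: /z/ → /zo/, /f/ → /fo/, /j/ → /jo/, /g/ → /go/.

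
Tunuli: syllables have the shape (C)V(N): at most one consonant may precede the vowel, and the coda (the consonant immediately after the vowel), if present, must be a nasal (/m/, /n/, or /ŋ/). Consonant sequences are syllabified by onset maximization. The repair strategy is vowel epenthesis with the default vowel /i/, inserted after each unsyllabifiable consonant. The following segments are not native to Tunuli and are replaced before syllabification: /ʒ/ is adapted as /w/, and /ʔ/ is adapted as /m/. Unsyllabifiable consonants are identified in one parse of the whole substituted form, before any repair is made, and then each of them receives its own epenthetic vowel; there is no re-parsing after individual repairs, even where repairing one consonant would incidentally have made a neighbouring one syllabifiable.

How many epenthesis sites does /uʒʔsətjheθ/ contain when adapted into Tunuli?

After substitution the input is /uwmsətjheθ/.
The unsyllabifiable consonants are /w/, /m/, /t/, /j/, /θ/; each receives one epenthetic vowel.

5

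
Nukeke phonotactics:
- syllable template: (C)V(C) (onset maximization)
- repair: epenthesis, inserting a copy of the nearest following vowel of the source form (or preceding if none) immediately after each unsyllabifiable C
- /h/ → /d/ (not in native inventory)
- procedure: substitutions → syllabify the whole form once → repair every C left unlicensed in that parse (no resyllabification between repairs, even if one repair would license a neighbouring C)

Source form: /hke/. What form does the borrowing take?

deke

Substitution: /h/ → /d/, giving /dke/.
Under (C)V(C), the unsyllabifiable consonants are /d/ (at most one coda consonant is licensed; onsets are limited to one consonant).
Epenthesis after each stranded consonant: /d/ → /de/.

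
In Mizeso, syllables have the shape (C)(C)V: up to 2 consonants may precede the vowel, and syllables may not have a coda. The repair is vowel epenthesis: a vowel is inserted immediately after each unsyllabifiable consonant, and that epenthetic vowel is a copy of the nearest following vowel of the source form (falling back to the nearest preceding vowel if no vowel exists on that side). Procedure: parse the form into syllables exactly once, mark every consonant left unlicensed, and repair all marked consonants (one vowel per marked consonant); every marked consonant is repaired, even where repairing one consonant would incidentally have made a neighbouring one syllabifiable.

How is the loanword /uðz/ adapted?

Under (C)(C)V, the unsyllabifiable consonants are /ð/, /z/ (no codas are permitted; onsets may contain at most 2 consonants).
Inserting the epenthetic vowel yields /ð/ → /ðu/, /z/ → /zu/.

uðuzu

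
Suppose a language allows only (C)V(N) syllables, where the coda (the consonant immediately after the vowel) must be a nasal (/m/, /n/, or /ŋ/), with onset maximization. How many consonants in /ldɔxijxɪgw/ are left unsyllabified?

Syllabifying with onset maximization leaves /l/, /j/, /g/, /w/ stranded (only a nasal (/m/, /n/, or /ŋ/) is licensed in coda position; onsets are limited to one consonant).

4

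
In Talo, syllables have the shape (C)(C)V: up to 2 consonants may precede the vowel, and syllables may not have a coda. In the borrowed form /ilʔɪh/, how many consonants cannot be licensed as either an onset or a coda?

1

Syllabifying with onset maximization leaves /h/ stranded (no codas are permitted; onsets may contain at most 2 consonants).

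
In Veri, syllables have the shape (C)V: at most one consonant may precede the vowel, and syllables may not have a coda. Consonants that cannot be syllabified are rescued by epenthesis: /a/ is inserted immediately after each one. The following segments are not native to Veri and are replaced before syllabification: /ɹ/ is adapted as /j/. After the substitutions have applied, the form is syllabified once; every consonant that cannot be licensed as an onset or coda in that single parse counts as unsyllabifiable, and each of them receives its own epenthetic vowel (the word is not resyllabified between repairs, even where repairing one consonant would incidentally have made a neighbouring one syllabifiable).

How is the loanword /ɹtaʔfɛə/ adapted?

jataʔafɛə

Substitution: /ɹ/ → /j/, giving /jtaʔfɛə/.
Syllabifying with onset maximization leaves /j/, /ʔ/ stranded (no codas are permitted; onsets are limited to one consonant).
Inserting the epenthetic vowel yields /j/ → /ja/, /ʔ/ → /ʔa/.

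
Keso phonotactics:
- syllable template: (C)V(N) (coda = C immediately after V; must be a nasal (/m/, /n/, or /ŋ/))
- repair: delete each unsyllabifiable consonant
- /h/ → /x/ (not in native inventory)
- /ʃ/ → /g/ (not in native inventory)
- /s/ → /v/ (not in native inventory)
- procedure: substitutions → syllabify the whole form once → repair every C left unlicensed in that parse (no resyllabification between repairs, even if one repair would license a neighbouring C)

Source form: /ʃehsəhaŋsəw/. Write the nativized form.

Substitution: /ʃ/ → /g/, /h/ → /x/, /s/ → /v/, giving /gexvəxaŋvəw/.
Syllabifying with onset maximization leaves /x/, /w/ stranded (only a nasal (/m/, /n/, or /ŋ/) is licensed in coda position; onsets are limited to one consonant).
Deleting the stranded consonants removes /x/, /w/.

gevəxaŋvə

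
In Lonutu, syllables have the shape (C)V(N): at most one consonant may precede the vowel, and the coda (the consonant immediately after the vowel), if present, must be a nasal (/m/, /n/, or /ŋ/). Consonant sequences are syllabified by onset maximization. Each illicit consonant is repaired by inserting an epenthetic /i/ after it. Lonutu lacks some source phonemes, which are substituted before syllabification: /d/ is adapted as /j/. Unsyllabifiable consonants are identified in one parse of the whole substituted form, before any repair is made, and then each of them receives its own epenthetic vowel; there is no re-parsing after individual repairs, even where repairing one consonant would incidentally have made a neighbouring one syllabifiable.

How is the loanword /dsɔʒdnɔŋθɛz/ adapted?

Substitution: /d/ → /j/, giving /jsɔʒjnɔŋθɛz/.
The consonants /j/, /ʒ/, /j/, /z/ cannot be parsed into a legal (C)V(N) syllable (only a nasal (/m/, /n/, or /ŋ/) is licensed in coda position; onsets are limited to one consonant).
Each unlicensed consonant becomes the onset of a new syllable: /j/ → /ji/, /ʒ/ → /ʒi/, /j/ → /ji/, /z/ → /zi/.

jisɔʒijinɔŋθɛzi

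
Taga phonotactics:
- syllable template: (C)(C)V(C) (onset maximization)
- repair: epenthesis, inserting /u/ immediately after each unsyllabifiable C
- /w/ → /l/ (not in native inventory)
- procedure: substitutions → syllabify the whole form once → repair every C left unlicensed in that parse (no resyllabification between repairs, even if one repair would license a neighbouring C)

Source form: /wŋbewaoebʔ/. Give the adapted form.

luŋbelaoebʔu

Substitution: /w/ → /l/, giving /lŋbelaoebʔ/.
Syllabifying with onset maximization leaves /l/, /ʔ/ stranded (at most one coda consonant is licensed; onsets may contain at most 2 consonants).
Each unlicensed consonant becomes the onset of a new syllable: /l/ → /lu/, /ʔ/ → /ʔu/.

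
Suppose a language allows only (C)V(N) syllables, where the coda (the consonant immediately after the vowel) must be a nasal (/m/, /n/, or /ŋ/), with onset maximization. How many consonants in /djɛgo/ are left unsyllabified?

The consonants /d/ cannot be parsed into a legal (C)V(N) syllable (only a nasal (/m/, /n/, or /ŋ/) is licensed in coda position; onsets are limited to one consonant).

1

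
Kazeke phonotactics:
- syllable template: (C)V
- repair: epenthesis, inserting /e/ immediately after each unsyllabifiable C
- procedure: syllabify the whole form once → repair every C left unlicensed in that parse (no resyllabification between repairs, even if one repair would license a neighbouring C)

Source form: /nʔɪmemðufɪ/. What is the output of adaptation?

neʔɪmemeðufɪ

Syllabifying with onset maximization leaves /n/, /m/ stranded (no codas are permitted; onsets are limited to one consonant).
Inserting the epenthetic vowel yields /n/ → /ne/, /m/ → /me/.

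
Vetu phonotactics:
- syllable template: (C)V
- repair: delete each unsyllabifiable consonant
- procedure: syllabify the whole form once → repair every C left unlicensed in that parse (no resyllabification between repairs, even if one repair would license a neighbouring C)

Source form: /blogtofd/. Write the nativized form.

The consonants /b/, /g/, /f/, /d/ cannot be parsed into a legal (C)V syllable (no codas are permitted; onsets are limited to one consonant).
Deleting the stranded consonants removes /b/, /g/, /f/, /d/.

loto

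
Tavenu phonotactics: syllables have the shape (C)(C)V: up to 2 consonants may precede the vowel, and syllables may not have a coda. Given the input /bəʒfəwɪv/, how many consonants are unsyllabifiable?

Under (C)(C)V, the unsyllabifiable consonants are /v/ (no codas are permitted; onsets may contain at most 2 consonants).

1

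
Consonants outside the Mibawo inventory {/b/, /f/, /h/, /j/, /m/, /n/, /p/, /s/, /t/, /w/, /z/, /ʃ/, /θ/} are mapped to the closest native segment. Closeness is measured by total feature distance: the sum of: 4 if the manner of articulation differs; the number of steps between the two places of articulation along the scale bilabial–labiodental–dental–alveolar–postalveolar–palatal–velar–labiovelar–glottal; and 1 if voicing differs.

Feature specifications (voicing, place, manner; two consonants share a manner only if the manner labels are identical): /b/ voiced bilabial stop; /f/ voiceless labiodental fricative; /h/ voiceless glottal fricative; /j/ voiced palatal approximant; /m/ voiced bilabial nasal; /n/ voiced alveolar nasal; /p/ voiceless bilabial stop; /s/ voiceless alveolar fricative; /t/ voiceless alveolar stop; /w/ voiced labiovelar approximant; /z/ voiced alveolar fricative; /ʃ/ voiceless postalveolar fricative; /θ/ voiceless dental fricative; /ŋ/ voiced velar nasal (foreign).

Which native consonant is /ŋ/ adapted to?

/n/ is closest: same manner (nasal), place distance 3 (velar→alveolar), same voicing; total 3. Next closest is /j/ at distance 5.

n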